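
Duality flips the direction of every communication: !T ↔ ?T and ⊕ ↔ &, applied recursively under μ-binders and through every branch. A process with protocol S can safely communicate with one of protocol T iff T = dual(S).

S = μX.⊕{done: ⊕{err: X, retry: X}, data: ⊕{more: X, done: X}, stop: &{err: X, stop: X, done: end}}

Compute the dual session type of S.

μX → μX  (binder kept)
  ⊕{done,data,stop} → &{done,data,stop}  (⊕→&)
    • done:
      ⊕{err,retry} → &{err,retry}  (⊕→&)
        • err:
          X ↦ X
        • retry:
          X ↦ X
    • data:
      ⊕{more,done} → &{more,done}  (⊕→&)
        • more:
          X ↦ X
        • done:
          X ↦ X
    • stop:
      &{err,stop,done} → ⊕{err,stop,done}  (external→internal)
        • err:
          X ↦ X
        • stop:
          X ↦ X
        • done:
          end ↦ end

μX.&{done: &{err: X, retry: X}, data: &{more: X, done: X}, stop: ⊕{err: X, stop: X, done: end}}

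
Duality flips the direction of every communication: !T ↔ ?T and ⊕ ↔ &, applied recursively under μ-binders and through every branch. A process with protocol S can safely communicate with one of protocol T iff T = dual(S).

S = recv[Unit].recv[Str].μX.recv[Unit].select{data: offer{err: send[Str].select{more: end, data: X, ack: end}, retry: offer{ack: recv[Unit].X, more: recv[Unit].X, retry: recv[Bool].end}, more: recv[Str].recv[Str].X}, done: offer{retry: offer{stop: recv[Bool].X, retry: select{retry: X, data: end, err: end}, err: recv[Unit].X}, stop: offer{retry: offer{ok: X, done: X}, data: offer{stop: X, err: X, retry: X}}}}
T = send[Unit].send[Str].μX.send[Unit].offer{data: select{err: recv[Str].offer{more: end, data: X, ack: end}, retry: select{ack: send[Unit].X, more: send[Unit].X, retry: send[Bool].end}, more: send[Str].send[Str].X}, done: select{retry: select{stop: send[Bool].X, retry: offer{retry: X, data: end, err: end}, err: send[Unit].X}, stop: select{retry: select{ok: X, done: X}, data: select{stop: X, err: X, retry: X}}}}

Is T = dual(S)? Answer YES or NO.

YES

recv[Unit] | send[Unit]  ok
  recv[Str] | send[Str]  ok
    μX | μX  ok (binder kept)
      recv[Unit] | send[Unit]  ok
        select{data,done} | offer{data,done}  ok labels match
          • data:
            offer{err,retry,more} | select{err,retry,more}  ok labels match
              • err:
                send[Str] | recv[Str]  ok
                  select{more,data,ack} | offer{more,data,ack}  ok labels match
                    • more:
                      end | end  ok
                    • data:
                      X | X  ok
                    • ack:
                      end | end  ok
              • retry:
                offer{ack,more,retry} | select{ack,more,retry}  ok labels match
                  • ack:
                    recv[Unit] | send[Unit]  ok
                      X | X  ok
                  • more:
                    recv[Unit] | send[Unit]  ok
                      X | X  ok
                  • retry:
                    recv[Bool] | send[Bool]  ok
                      end | end  ok
              • more:
                recv[Str] | send[Str]  ok
                  recv[Str] | send[Str]  ok
                    X | X  ok
          • done:
            offer{retry,stop} | select{retry,stop}  ok labels match
              • retry:
                offer{stop,retry,err} | select{stop,retry,err}  ok labels match
                  • stop:
                    recv[Bool] | send[Bool]  ok
                      X | X  ok
                  • retry:
                    select{retry,data,err} | offer{retry,data,err}  ok labels match
                      • retry:
                        X | X  ok
                      • data:
                        end | end  ok
                      • err:
                        end | end  ok
                  • err:
                    recv[Unit] | send[Unit]  ok
                      X | X  ok
              • stop:
                offer{retry,data} | select{retry,data}  ok labels match
                  • retry:
                    offer{ok,done} | select{ok,done}  ok labels match
                      • ok:
                        X | X  ok
                      • done:
                        X | X  ok
                  • data:
                    offer{stop,err,retry} | select{stop,err,retry}  ok labels match
                      • stop:
                        X | X  ok
                      • err:
                        X | X  ok
                      • retry:
                        X | X  ok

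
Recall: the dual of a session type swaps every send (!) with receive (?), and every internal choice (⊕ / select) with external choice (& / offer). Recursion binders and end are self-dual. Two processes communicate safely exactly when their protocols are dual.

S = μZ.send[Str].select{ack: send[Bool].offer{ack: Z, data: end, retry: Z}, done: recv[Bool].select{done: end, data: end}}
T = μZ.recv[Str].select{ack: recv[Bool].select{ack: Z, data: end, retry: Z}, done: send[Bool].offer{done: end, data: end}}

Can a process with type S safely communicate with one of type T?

μZ ‖ μZ  ✓ (binder kept)
  send[Str] ‖ recv[Str]  ✓
    select{ack,done} ‖ select{ack,done}  ✗ choice polarity not flipped — not dual

NO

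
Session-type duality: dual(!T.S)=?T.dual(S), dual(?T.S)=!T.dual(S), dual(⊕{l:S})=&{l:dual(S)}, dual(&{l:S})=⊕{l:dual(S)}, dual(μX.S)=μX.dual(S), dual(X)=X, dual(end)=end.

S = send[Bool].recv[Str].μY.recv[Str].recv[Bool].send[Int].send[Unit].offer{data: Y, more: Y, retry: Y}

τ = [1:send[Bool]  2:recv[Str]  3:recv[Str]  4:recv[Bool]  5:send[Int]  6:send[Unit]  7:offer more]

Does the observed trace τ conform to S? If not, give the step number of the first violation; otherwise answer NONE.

NONE

step 1: send[Bool]  match  now at recv[Str].μY.…
step 2: recv[Str]  match  now at μY.…
step 3: recv[Str]  match  now at recv[Bool].send[Int].send[Unit].offer{data: μY.…, more: μY.…, retry: μY.…}
step 4: recv[Bool]  match  now at send[Int].send[Unit].offer{data: μY.…, more: μY.…, retry: μY.…}
step 5: send[Int]  match  now at send[Unit].offer{data: μY.…, more: μY.…, retry: μY.…}
step 6: send[Unit]  match  now at offer{data: μY.…, more: μY.…, retry: μY.…}
step 7: offer more  match  now at μY.…
all 7 steps conform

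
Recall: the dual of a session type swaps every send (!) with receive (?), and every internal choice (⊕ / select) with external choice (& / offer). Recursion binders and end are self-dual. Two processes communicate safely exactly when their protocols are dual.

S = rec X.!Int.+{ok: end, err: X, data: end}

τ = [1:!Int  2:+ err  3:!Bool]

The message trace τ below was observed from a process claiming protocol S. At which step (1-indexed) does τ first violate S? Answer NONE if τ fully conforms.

3

step 1: !Int  ok  residual = +{ok: end, err: rec X.…, data: end}
step 2: + err  ok  residual = rec X.…
step 3: got !Bool, protocol expects !Int  ✗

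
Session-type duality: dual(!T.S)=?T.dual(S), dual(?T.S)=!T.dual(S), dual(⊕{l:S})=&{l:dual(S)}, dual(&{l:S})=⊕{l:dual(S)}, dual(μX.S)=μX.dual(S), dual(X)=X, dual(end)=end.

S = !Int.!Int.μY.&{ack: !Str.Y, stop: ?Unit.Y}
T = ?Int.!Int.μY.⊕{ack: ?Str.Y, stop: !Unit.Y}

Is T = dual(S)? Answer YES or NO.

NO

!Int vs ?Int  ✓
  !Int vs !Int  ✗ same direction on both sides — not dual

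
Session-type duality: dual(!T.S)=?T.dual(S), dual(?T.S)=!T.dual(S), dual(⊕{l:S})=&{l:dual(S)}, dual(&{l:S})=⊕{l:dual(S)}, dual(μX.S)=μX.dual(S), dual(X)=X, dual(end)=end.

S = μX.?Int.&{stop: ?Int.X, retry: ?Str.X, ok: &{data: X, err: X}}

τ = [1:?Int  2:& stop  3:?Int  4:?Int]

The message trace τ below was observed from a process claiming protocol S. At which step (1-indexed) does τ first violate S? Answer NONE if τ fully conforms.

NONE

@1 ?Int  ✓  cont: &{stop: ?Int.μX.…, retry: ?Str.μX.…, ok: &{data: μX.…, err: μX.…}}
@2 & stop  ✓  cont: ?Int.μX.…
@3 ?Int  ✓  cont: μX.…
@4 ?Int  ✓  cont: &{stop: ?Int.μX.…, retry: ?Str.μX.…, ok: &{data: μX.…, err: μX.…}}
all 4 steps conform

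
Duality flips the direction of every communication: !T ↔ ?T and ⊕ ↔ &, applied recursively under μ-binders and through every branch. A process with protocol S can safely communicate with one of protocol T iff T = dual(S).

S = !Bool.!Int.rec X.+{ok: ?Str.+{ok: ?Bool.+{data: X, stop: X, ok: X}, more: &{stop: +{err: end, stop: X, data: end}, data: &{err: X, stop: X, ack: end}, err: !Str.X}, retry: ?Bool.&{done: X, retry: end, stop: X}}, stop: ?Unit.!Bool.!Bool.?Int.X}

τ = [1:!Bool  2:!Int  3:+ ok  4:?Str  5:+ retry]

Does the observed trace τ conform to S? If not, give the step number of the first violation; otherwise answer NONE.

NONE

@1 !Bool  match  cont: !Int.rec X.…
@2 !Int  match  cont: rec X.…
@3 + ok  match  cont: ?Str.+{ok: ?Bool.+{data: rec X.…, stop: rec X.…, ok: rec X.…}, more: &{stop: +{err: end, stop: rec X.…, data: end}, data: &{err: rec X.…, stop: rec X.…, ack: end}, err: !Str.rec X.…}, retry: ?Bool.&{done: rec X.…, retry: end, stop: rec X.…}}
@4 ?Str  match  cont: +{ok: ?Bool.+{data: rec X.…, stop: rec X.…, ok: rec X.…}, more: &{stop: +{err: end, stop: rec X.…, data: end}, data: &{err: rec X.…, stop: rec X.…, ack: end}, err: !Str.rec X.…}, retry: ?Bool.&{done: rec X.…, retry: end, stop: rec X.…}}
@5 + retry  match  cont: ?Bool.&{done: rec X.…, retry: end, stop: rec X.…}
trace exhausted — no violation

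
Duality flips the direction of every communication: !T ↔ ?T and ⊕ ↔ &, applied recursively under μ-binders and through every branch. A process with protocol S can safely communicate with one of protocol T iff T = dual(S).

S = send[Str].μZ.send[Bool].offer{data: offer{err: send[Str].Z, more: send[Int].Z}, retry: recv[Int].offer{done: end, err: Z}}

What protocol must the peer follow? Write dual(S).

recv[Str].μZ.recv[Bool].select{data: select{err: recv[Str].Z, more: recv[Int].Z}, retry: send[Int].select{done: end, err: Z}}

send[Str] = recv[Str]
  μZ = μZ  (rec unchanged)
    send[Bool] = recv[Bool]
      offer{data,retry} = select{data,retry}  (external→internal)
        case data:
          offer{err,more} = select{err,more}  (external→internal)
            case err:
              send[Str] = recv[Str]
                Z self-dual
            case more:
              send[Int] = recv[Int]
                Z self-dual
        case retry:
          recv[Int] = send[Int]
            offer{done,err} = select{done,err}  (external→internal)
              case done:
                end self-dual
              case err:
                Z self-dual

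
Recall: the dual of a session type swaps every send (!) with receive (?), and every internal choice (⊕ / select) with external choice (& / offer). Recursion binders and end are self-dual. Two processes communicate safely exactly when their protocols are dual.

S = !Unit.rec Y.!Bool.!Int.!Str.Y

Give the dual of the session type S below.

!Unit ↦ ?Unit
  rec Y ↦ rec Y  (binder kept)
    !Bool ↦ ?Bool
      !Int ↦ ?Int
        !Str ↦ ?Str
          Y self-dual

?Unit.rec Y.?Bool.?Int.?Str.Y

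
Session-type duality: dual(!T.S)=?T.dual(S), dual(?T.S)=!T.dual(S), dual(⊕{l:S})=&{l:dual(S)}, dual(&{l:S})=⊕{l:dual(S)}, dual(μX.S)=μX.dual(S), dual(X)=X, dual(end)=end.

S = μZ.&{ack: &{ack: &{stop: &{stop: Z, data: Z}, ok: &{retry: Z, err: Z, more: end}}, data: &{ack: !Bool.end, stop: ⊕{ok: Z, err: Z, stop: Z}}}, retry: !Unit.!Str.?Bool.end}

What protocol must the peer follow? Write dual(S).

μZ ↦ μZ  (rec unchanged)
  &{ack,retry} ↦ ⊕{ack,retry}  (external→internal)
    case ack:
      &{ack,data} ↦ ⊕{ack,data}  (external→internal)
        case ack:
          &{stop,ok} ↦ ⊕{stop,ok}  (external→internal)
            case stop:
              &{stop,data} ↦ ⊕{stop,data}  (external→internal)
                case stop:
                  Z self-dual
                case data:
                  Z self-dual
            case ok:
              &{retry,err,more} ↦ ⊕{retry,err,more}  (external→internal)
                case retry:
                  Z self-dual
                case err:
                  Z self-dual
                case more:
                  end self-dual
        case data:
          &{ack,stop} ↦ ⊕{ack,stop}  (external→internal)
            case ack:
              !Bool ↦ ?Bool
                end self-dual
            case stop:
              ⊕{ok,err,stop} ↦ &{ok,err,stop}  (⊕→&)
                case ok:
                  Z self-dual
                case err:
                  Z self-dual
                case stop:
                  Z self-dual
    case retry:
      !Unit ↦ ?Unit
        !Str ↦ ?Str
          ?Bool ↦ !Bool
            end self-dual

μZ.⊕{ack: ⊕{ack: ⊕{stop: ⊕{stop: Z, data: Z}, ok: ⊕{retry: Z, err: Z, more: end}}, data: ⊕{ack: ?Bool.end, stop: &{ok: Z, err: Z, stop: Z}}}, retry: ?Unit.?Str.!Bool.end}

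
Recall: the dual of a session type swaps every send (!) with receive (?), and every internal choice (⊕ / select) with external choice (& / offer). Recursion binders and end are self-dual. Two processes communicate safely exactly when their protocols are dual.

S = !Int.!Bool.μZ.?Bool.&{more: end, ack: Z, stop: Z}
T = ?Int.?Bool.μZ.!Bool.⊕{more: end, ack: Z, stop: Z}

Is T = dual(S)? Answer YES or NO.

!Int vs ?Int  match
  !Bool vs ?Bool  match
    μZ vs μZ  match (binder kept)
      ?Bool vs !Bool  match
        &{more,ack,stop} vs ⊕{more,ack,stop}  match labels match
          [more]
            end vs end  match
          [ack]
            Z vs Z  match
          [stop]
            Z vs Z  match

YES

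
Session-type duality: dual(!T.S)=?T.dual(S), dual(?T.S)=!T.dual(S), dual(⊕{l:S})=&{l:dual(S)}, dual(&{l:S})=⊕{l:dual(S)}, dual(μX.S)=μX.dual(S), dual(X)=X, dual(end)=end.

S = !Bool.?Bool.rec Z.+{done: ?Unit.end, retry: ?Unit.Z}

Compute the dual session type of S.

!Bool ↦ ?Bool
  ?Bool ↦ !Bool
    rec Z ↦ rec Z  (μ self-dual)
      +{done,retry} ↦ &{done,retry}  (⊕→&)
        case done:
          ?Unit ↦ !Unit
            end self-dual
        case retry:
          ?Unit ↦ !Unit
            Z self-dual

?Bool.!Bool.rec Z.&{done: !Unit.end, retry: !Unit.Z}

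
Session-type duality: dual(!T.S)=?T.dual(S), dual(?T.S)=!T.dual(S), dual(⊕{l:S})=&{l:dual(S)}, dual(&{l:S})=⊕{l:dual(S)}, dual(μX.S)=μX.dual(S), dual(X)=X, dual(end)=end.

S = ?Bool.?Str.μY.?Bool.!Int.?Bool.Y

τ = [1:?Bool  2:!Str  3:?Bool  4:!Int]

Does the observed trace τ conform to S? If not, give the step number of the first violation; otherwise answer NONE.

2

@1 ?Bool  ok  cont: ?Str.μY.…
@2 got !Str, protocol expects ?Str  ✗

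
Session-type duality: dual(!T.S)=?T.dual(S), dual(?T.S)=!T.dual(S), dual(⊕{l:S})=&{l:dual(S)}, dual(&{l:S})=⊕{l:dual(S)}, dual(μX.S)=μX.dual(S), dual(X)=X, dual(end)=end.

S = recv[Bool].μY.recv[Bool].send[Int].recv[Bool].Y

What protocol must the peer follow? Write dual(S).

send[Bool].μY.send[Bool].recv[Int].send[Bool].Y

recv[Bool] = send[Bool]
  μY = μY  (μ self-dual)
    recv[Bool] = send[Bool]
      send[Int] = recv[Int]
        recv[Bool] = send[Bool]
          Y self-dual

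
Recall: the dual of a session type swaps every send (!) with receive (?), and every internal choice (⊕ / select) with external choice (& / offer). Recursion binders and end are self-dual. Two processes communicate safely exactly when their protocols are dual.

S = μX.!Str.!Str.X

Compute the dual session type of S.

μX.?Str.?Str.X

μX = μX  (μ self-dual)
  !Str = ?Str
    !Str = ?Str
      X ↦ X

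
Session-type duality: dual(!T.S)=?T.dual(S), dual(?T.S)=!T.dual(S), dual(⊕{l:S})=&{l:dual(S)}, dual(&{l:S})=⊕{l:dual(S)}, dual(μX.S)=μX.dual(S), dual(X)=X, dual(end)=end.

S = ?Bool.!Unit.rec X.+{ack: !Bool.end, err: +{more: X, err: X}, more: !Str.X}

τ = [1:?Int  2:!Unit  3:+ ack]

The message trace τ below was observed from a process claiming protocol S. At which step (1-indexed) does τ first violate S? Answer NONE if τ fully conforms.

step 1: got ?Int, protocol expects ?Bool  ✗

1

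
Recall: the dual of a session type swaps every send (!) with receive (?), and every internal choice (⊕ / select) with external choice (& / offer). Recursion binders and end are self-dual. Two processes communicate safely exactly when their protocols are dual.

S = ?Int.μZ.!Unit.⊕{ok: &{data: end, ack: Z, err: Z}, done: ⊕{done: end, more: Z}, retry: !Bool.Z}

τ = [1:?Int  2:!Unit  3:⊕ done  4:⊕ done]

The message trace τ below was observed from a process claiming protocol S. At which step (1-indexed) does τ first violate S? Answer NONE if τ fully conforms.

NONE

@1 ?Int  ✓  residual = μZ.…
@2 !Unit  ✓  residual = ⊕{ok: &{data: end, ack: μZ.…, err: μZ.…}, done: ⊕{done: end, more: μZ.…}, retry: !Bool.μZ.…}
@3 ⊕ done  ✓  residual = ⊕{done: end, more: μZ.…}
@4 ⊕ done  ✓  residual = end
τ conforms to S (length 4)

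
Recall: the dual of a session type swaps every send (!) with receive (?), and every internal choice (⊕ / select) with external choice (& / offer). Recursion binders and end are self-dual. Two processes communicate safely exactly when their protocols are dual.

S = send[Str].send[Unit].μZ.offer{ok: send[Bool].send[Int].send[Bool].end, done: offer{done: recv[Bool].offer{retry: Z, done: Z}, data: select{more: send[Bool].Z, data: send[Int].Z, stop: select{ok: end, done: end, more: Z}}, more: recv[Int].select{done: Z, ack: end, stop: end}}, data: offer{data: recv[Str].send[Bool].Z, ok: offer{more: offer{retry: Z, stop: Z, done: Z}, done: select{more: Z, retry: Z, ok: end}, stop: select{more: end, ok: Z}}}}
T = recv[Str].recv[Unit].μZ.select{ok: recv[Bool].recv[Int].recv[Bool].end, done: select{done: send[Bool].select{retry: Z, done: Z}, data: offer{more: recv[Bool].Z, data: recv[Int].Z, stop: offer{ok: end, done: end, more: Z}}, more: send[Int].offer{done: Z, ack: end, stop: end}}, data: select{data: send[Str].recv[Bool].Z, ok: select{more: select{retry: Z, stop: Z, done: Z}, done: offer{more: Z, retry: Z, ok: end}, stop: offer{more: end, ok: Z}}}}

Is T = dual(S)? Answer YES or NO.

YES

send[Str] vs recv[Str]  ✓
  send[Unit] vs recv[Unit]  ✓
    μZ vs μZ  ✓ (rec unchanged)
      offer{ok,done,data} vs select{ok,done,data}  ✓ label sets agree
        case ok:
          send[Bool] vs recv[Bool]  ✓
            send[Int] vs recv[Int]  ✓
              send[Bool] vs recv[Bool]  ✓
                end vs end  ✓
        case done:
          offer{done,data,more} vs select{done,data,more}  ✓ label sets agree
            case done:
              recv[Bool] vs send[Bool]  ✓
                offer{retry,done} vs select{retry,done}  ✓ label sets agree
                  case retry:
                    Z vs Z  ✓
                  case done:
                    Z vs Z  ✓
            case data:
              select{more,data,stop} vs offer{more,data,stop}  ✓ label sets agree
                case more:
                  send[Bool] vs recv[Bool]  ✓
                    Z vs Z  ✓
                case data:
                  send[Int] vs recv[Int]  ✓
                    Z vs Z  ✓
                case stop:
                  select{ok,done,more} vs offer{ok,done,more}  ✓ label sets agree
                    case ok:
                      end vs end  ✓
                    case done:
                      end vs end  ✓
                    case more:
                      Z vs Z  ✓
            case more:
              recv[Int] vs send[Int]  ✓
                select{done,ack,stop} vs offer{done,ack,stop}  ✓ label sets agree
                  case done:
                    Z vs Z  ✓
                  case ack:
                    end vs end  ✓
                  case stop:
                    end vs end  ✓
        case data:
          offer{data,ok} vs select{data,ok}  ✓ label sets agree
            case data:
              recv[Str] vs send[Str]  ✓
                send[Bool] vs recv[Bool]  ✓
                  Z vs Z  ✓
            case ok:
              offer{more,done,stop} vs select{more,done,stop}  ✓ label sets agree
                case more:
                  offer{retry,stop,done} vs select{retry,stop,done}  ✓ label sets agree
                    case retry:
                      Z vs Z  ✓
                    case stop:
                      Z vs Z  ✓
                    case done:
                      Z vs Z  ✓
                case done:
                  select{more,retry,ok} vs offer{more,retry,ok}  ✓ label sets agree
                    case more:
                      Z vs Z  ✓
                    case retry:
                      Z vs Z  ✓
                    case ok:
                      end vs end  ✓
                case stop:
                  select{more,ok} vs offer{more,ok}  ✓ label sets agree
                    case more:
                      end vs end  ✓
                    case ok:
                      Z vs Z  ✓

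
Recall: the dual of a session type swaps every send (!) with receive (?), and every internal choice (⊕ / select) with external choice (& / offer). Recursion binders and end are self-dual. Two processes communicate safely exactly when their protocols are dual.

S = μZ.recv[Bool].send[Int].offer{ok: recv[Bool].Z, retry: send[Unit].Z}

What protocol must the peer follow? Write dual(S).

μZ.send[Bool].recv[Int].select{ok: send[Bool].Z, retry: recv[Unit].Z}

μZ ↦ μZ  (binder kept)
  recv[Bool] ↦ send[Bool]
    send[Int] ↦ recv[Int]
      offer{ok,retry} ↦ select{ok,retry}  (external→internal)
        [ok]
          recv[Bool] ↦ send[Bool]
            Z self-dual
        [retry]
          send[Unit] ↦ recv[Unit]
            Z self-dual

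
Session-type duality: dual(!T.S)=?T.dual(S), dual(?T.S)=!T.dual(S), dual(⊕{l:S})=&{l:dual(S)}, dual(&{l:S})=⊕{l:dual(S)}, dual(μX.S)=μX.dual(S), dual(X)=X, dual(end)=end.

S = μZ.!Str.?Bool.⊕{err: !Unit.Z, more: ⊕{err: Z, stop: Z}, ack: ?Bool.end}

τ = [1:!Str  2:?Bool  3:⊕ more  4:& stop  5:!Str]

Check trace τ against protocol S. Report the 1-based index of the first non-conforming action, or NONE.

@1 !Str  match  now at ?Bool.⊕{err: !Unit.μZ.…, more: ⊕{err: μZ.…, stop: μZ.…}, ack: ?Bool.end}
@2 ?Bool  match  now at ⊕{err: !Unit.μZ.…, more: ⊕{err: μZ.…, stop: μZ.…}, ack: ?Bool.end}
@3 ⊕ more  match  now at ⊕{err: μZ.…, stop: μZ.…}
@4 got & stop, protocol expects ⊕ err or ⊕ stop  ✗

4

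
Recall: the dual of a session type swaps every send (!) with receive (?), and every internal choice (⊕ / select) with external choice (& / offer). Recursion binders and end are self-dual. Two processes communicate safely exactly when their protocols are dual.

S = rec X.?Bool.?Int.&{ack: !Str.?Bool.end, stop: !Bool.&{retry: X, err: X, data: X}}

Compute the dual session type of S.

rec X = rec X  (binder kept)
  ?Bool = !Bool
    ?Int = !Int
      &{ack,stop} = +{ack,stop}  (external→internal)
        • ack:
          !Str = ?Str
            ?Bool = !Bool
              dual(end) = end
        • stop:
          !Bool = ?Bool
            &{retry,err,data} = +{retry,err,data}  (external→internal)
              • retry:
                dual(X) = X
              • err:
                dual(X) = X
              • data:
                dual(X) = X

rec X.!Bool.!Int.+{ack: ?Str.!Bool.end, stop: ?Bool.+{retry: X, err: X, data: X}}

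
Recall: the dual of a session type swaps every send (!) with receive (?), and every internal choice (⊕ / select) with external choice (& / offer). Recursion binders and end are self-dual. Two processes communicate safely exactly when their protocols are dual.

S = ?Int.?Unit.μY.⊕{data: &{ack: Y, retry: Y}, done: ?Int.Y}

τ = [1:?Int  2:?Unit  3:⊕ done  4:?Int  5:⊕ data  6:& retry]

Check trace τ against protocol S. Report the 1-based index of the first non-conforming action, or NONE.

[1] ?Int  match  now at ?Unit.μY.…
[2] ?Unit  match  now at μY.…
[3] ⊕ done  match  now at ?Int.μY.…
[4] ?Int  match  now at μY.…
[5] ⊕ data  match  now at &{ack: μY.…, retry: μY.…}
[6] & retry  match  now at μY.…
τ conforms to S (length 6)

NONE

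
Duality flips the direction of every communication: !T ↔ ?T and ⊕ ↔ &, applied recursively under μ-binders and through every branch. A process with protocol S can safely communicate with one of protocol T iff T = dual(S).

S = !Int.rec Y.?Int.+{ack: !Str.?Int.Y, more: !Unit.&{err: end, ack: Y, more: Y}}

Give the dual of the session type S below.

!Int → ?Int
  rec Y → rec Y  (rec unchanged)
    ?Int → !Int
      +{ack,more} → &{ack,more}  (internal→external)
        [ack]
          !Str → ?Str
            ?Int → !Int
              dual(Y) = Y
        [more]
          !Unit → ?Unit
            &{err,ack,more} → +{err,ack,more}  (external→internal)
              [err]
                dual(end) = end
              [ack]
                dual(Y) = Y
              [more]
                dual(Y) = Y

?Int.rec Y.!Int.&{ack: ?Str.!Int.Y, more: ?Unit.+{err: end, ack: Y, more: Y}}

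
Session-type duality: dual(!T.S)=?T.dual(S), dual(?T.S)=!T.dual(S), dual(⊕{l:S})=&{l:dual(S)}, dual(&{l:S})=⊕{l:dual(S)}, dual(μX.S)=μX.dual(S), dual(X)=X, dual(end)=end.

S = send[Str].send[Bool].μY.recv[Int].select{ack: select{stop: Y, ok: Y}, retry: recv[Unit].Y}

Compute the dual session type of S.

send[Str] → recv[Str]
  send[Bool] → recv[Bool]
    μY → μY  (rec unchanged)
      recv[Int] → send[Int]
        select{ack,retry} → offer{ack,retry}  (⊕→&)
          • ack:
            select{stop,ok} → offer{stop,ok}  (⊕→&)
              • stop:
                Y ↦ Y
              • ok:
                Y ↦ Y
          • retry:
            recv[Unit] → send[Unit]
              Y ↦ Y

recv[Str].recv[Bool].μY.send[Int].offer{ack: offer{stop: Y, ok: Y}, retry: send[Unit].Y}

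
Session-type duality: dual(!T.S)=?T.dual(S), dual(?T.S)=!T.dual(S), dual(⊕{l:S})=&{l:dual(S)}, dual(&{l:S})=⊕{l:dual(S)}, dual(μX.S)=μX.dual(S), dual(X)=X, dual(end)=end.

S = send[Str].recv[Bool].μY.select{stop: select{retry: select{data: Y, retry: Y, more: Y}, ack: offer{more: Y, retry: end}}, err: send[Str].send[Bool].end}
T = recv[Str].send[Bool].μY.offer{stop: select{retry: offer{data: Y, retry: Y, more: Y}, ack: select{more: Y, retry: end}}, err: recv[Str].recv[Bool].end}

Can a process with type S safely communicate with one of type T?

NO

send[Str] | recv[Str]  ok
  recv[Bool] | send[Bool]  ok
    μY | μY  ok (μ self-dual)
      select{stop,err} | offer{stop,err}  ok labels match
        case stop:
          select{retry,ack} | select{retry,ack}  ✗ choice polarity not flipped — not dual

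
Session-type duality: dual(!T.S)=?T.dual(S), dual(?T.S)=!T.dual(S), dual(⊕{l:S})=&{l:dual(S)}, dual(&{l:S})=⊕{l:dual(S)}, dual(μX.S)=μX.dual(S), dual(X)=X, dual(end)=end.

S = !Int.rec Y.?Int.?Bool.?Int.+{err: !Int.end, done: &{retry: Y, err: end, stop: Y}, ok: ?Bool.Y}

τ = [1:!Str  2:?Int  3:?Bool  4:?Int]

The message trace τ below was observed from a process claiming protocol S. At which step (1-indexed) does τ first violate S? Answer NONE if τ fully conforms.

1

@1 got !Str, protocol expects !Int  ✗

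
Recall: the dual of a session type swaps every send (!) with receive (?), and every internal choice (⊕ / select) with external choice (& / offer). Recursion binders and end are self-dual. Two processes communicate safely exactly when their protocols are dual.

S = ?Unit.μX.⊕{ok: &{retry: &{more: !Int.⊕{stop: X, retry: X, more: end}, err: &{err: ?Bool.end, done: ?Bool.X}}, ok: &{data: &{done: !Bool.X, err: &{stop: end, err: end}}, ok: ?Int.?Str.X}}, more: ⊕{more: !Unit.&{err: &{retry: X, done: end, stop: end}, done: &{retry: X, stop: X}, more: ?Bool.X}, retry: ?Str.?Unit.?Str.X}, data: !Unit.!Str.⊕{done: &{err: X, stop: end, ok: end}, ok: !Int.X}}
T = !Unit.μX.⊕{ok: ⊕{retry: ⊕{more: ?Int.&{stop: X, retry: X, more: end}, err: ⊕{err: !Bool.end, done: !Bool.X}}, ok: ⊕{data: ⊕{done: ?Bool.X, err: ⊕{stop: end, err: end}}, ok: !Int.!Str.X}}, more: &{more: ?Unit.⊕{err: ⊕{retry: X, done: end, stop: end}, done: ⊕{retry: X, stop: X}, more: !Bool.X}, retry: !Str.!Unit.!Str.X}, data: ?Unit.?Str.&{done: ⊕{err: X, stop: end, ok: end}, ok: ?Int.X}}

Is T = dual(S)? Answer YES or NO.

?Unit | !Unit  ok
  μX | μX  ok (μ self-dual)
    ⊕{ok,more,data} | ⊕{ok,more,data}  ✗ choice polarity not flipped — not dual

NO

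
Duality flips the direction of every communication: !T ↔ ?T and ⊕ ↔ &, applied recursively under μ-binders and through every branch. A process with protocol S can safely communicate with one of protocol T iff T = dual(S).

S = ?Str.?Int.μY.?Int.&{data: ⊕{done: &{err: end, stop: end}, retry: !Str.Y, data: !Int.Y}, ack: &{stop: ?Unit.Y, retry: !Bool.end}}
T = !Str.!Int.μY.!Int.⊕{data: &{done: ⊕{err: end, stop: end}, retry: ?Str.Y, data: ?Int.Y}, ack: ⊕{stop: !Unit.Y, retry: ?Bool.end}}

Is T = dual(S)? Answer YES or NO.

YES

?Str vs !Str  match
  ?Int vs !Int  match
    μY vs μY  match (rec unchanged)
      ?Int vs !Int  match
        &{data,ack} vs ⊕{data,ack}  match labels match
          case data:
            ⊕{done,retry,data} vs &{done,retry,data}  match labels match
              case done:
                &{err,stop} vs ⊕{err,stop}  match labels match
                  case err:
                    end vs end  match
                  case stop:
                    end vs end  match
              case retry:
                !Str vs ?Str  match
                  Y vs Y  match
              case data:
                !Int vs ?Int  match
                  Y vs Y  match
          case ack:
            &{stop,retry} vs ⊕{stop,retry}  match labels match
              case stop:
                ?Unit vs !Unit  match
                  Y vs Y  match
              case retry:
                !Bool vs ?Bool  match
                  end vs end  match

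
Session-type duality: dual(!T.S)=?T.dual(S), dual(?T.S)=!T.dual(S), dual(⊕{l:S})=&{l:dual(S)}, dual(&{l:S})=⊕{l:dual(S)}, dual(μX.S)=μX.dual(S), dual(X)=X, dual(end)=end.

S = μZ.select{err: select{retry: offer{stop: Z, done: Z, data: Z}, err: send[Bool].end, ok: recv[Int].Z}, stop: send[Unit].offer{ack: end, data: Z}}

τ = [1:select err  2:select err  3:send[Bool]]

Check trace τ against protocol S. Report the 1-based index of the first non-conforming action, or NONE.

step 1: select err  ✓  now at select{retry: offer{stop: μZ.…, done: μZ.…, data: μZ.…}, err: send[Bool].end, ok: recv[Int].μZ.…}
step 2: select err  ✓  now at send[Bool].end
step 3: send[Bool]  ✓  now at end
all 3 steps conform

NONE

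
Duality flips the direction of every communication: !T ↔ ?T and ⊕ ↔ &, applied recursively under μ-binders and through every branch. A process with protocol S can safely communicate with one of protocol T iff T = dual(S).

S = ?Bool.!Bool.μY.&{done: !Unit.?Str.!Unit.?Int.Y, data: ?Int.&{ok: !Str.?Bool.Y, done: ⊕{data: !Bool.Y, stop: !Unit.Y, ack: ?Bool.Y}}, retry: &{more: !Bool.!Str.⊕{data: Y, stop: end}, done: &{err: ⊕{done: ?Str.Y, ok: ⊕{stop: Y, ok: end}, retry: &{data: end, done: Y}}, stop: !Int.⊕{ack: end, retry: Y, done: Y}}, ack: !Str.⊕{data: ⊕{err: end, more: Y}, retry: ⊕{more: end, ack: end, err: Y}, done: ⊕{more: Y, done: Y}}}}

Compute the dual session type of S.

?Bool ↦ !Bool
  !Bool ↦ ?Bool
    μY ↦ μY  (rec unchanged)
      &{done,data,retry} ↦ ⊕{done,data,retry}  (external→internal)
        • done:
          !Unit ↦ ?Unit
            ?Str ↦ !Str
              !Unit ↦ ?Unit
                ?Int ↦ !Int
                  Y ↦ Y
        • data:
          ?Int ↦ !Int
            &{ok,done} ↦ ⊕{ok,done}  (external→internal)
              • ok:
                !Str ↦ ?Str
                  ?Bool ↦ !Bool
                    Y ↦ Y
              • done:
                ⊕{data,stop,ack} ↦ &{data,stop,ack}  (⊕→&)
                  • data:
                    !Bool ↦ ?Bool
                      Y ↦ Y
                  • stop:
                    !Unit ↦ ?Unit
                      Y ↦ Y
                  • ack:
                    ?Bool ↦ !Bool
                      Y ↦ Y
        • retry:
          &{more,done,ack} ↦ ⊕{more,done,ack}  (external→internal)
            • more:
              !Bool ↦ ?Bool
                !Str ↦ ?Str
                  ⊕{data,stop} ↦ &{data,stop}  (⊕→&)
                    • data:
                      Y ↦ Y
                    • stop:
                      end ↦ end
            • done:
              &{err,stop} ↦ ⊕{err,stop}  (external→internal)
                • err:
                  ⊕{done,ok,retry} ↦ &{done,ok,retry}  (⊕→&)
                    • done:
                      ?Str ↦ !Str
                        Y ↦ Y
                    • ok:
                      ⊕{stop,ok} ↦ &{stop,ok}  (⊕→&)
                        • stop:
                          Y ↦ Y
                        • ok:
                          end ↦ end
                    • retry:
                      &{data,done} ↦ ⊕{data,done}  (external→internal)
                        • data:
                          end ↦ end
                        • done:
                          Y ↦ Y
                • stop:
                  !Int ↦ ?Int
                    ⊕{ack,retry,done} ↦ &{ack,retry,done}  (⊕→&)
                      • ack:
                        end ↦ end
                      • retry:
                        Y ↦ Y
                      • done:
                        Y ↦ Y
            • ack:
              !Str ↦ ?Str
                ⊕{data,retry,done} ↦ &{data,retry,done}  (⊕→&)
                  • data:
                    ⊕{err,more} ↦ &{err,more}  (⊕→&)
                      • err:
                        end ↦ end
                      • more:
                        Y ↦ Y
                  • retry:
                    ⊕{more,ack,err} ↦ &{more,ack,err}  (⊕→&)
                      • more:
                        end ↦ end
                      • ack:
                        end ↦ end
                      • err:
                        Y ↦ Y
                  • done:
                    ⊕{more,done} ↦ &{more,done}  (⊕→&)
                      • more:
                        Y ↦ Y
                      • done:
                        Y ↦ Y

!Bool.?Bool.μY.⊕{done: ?Unit.!Str.?Unit.!Int.Y, data: !Int.⊕{ok: ?Str.!Bool.Y, done: &{data: ?Bool.Y, stop: ?Unit.Y, ack: !Bool.Y}}, retry: ⊕{more: ?Bool.?Str.&{data: Y, stop: end}, done: ⊕{err: &{done: !Str.Y, ok: &{stop: Y, ok: end}, retry: ⊕{data: end, done: Y}}, stop: ?Int.&{ack: end, retry: Y, done: Y}}, ack: ?Str.&{data: &{err: end, more: Y}, retry: &{more: end, ack: end, err: Y}, done: &{more: Y, done: Y}}}}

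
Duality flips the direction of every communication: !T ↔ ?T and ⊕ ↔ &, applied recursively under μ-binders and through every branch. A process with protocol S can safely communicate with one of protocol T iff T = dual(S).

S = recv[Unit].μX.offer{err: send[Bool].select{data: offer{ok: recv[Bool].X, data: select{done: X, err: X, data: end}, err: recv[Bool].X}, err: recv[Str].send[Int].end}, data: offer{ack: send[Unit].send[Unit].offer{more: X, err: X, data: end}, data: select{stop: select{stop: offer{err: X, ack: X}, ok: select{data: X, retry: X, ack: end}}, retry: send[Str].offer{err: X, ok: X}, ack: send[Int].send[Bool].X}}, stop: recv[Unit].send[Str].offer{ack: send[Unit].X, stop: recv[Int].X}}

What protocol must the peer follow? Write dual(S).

send[Unit].μX.select{err: recv[Bool].offer{data: select{ok: send[Bool].X, data: offer{done: X, err: X, data: end}, err: send[Bool].X}, err: send[Str].recv[Int].end}, data: select{ack: recv[Unit].recv[Unit].select{more: X, err: X, data: end}, data: offer{stop: offer{stop: select{err: X, ack: X}, ok: offer{data: X, retry: X, ack: end}}, retry: recv[Str].select{err: X, ok: X}, ack: recv[Int].recv[Bool].X}}, stop: send[Unit].recv[Str].select{ack: recv[Unit].X, stop: send[Int].X}}

recv[Unit] → send[Unit]
  μX → μX  (rec unchanged)
    offer{err,data,stop} → select{err,data,stop}  (&→⊕)
      [err]
        send[Bool] → recv[Bool]
          select{data,err} → offer{data,err}  (internal→external)
            [data]
              offer{ok,data,err} → select{ok,data,err}  (&→⊕)
                [ok]
                  recv[Bool] → send[Bool]
                    dual(X) = X
                [data]
                  select{done,err,data} → offer{done,err,data}  (internal→external)
                    [done]
                      dual(X) = X
                    [err]
                      dual(X) = X
                    [data]
                      dual(end) = end
                [err]
                  recv[Bool] → send[Bool]
                    dual(X) = X
            [err]
              recv[Str] → send[Str]
                send[Int] → recv[Int]
                  dual(end) = end
      [data]
        offer{ack,data} → select{ack,data}  (&→⊕)
          [ack]
            send[Unit] → recv[Unit]
              send[Unit] → recv[Unit]
                offer{more,err,data} → select{more,err,data}  (&→⊕)
                  [more]
                    dual(X) = X
                  [err]
                    dual(X) = X
                  [data]
                    dual(end) = end
          [data]
            select{stop,retry,ack} → offer{stop,retry,ack}  (internal→external)
              [stop]
                select{stop,ok} → offer{stop,ok}  (internal→external)
                  [stop]
                    offer{err,ack} → select{err,ack}  (&→⊕)
                      [err]
                        dual(X) = X
                      [ack]
                        dual(X) = X
                  [ok]
                    select{data,retry,ack} → offer{data,retry,ack}  (internal→external)
                      [data]
                        dual(X) = X
                      [retry]
                        dual(X) = X
                      [ack]
                        dual(end) = end
              [retry]
                send[Str] → recv[Str]
                  offer{err,ok} → select{err,ok}  (&→⊕)
                    [err]
                      dual(X) = X
                    [ok]
                      dual(X) = X
              [ack]
                send[Int] → recv[Int]
                  send[Bool] → recv[Bool]
                    dual(X) = X
      [stop]
        recv[Unit] → send[Unit]
          send[Str] → recv[Str]
            offer{ack,stop} → select{ack,stop}  (&→⊕)
              [ack]
                send[Unit] → recv[Unit]
                  dual(X) = X
              [stop]
                recv[Int] → send[Int]
                  dual(X) = X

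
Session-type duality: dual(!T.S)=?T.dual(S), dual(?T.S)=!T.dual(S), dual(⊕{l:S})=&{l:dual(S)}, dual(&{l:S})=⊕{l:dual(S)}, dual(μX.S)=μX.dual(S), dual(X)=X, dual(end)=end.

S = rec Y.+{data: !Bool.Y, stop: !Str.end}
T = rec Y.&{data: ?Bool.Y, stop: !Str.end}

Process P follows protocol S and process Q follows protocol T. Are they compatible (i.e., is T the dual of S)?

NO

rec Y ‖ rec Y  ✓ (binder kept)
  +{data,stop} ‖ &{data,stop}  ✓ labels match
    [data]
      !Bool ‖ ?Bool  ✓
        Y ‖ Y  ✓
    [stop]
      !Str ‖ !Str  ✗ same direction on both sides — not dual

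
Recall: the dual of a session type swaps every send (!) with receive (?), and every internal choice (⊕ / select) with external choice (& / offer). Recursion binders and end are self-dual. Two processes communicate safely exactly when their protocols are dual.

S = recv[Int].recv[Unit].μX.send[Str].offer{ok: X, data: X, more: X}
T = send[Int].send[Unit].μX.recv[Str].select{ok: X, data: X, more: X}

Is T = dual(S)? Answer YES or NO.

recv[Int] vs send[Int]  ✓
  recv[Unit] vs send[Unit]  ✓
    μX vs μX  ✓ (rec unchanged)
      send[Str] vs recv[Str]  ✓
        offer{ok,data,more} vs select{ok,data,more}  ✓ labels match
          • ok:
            X vs X  ✓
          • data:
            X vs X  ✓
          • more:
            X vs X  ✓

YES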